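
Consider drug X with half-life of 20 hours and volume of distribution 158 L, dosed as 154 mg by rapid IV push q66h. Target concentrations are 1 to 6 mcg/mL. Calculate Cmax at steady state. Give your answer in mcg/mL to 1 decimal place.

k = ln2/t½ = ln2/20 ≈ 0.034657 h⁻¹; fraction remaining f = e^(−kτ) = e^(−0.034657×66) ≈ 0.1015.
Accumulation ratio R = 1/(1 − f) ≈ 1/0.8985 ≈ 1.1130.
Each bolus raises the concentration by D/Vd = 154/158 ≈ 0.975 mcg/mL.
Steady-state peak Cmax,ss = C₀·R ≈ 0.975 × 1.1130 ≈ 1.085 mcg/mL.
Peak 1.1 mcg/mL vs MTC 6 mcg/mL: below toxic threshold.

1.1 mcg/mL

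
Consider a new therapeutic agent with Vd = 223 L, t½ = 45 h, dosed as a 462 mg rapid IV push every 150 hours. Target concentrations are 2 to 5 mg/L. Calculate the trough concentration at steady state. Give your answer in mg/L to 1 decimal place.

0.2 mg/L

Over one 150-h interval, 150/45 ≈ 3.3333 half-lives elapse, leaving f ≈ 0.0992 of each dose.
At steady state, accumulation factor R = 1/(1 − e^(−kτ)) ≈ 1.1101.
Single-dose peak C₀ = D/Vd = 462/223 ≈ 2.072 mg/L.
Steady-state peak Cmax,ss = C₀·R ≈ 2.072 × 1.1101 ≈ 2.300 mg/L.
Steady-state trough Cmin,ss = Cmax,ss·f ≈ 2.300 × 0.0992 ≈ 0.228 mg/L.
Trough 0.2 mg/L vs MEC 2 mg/L: subtherapeutic.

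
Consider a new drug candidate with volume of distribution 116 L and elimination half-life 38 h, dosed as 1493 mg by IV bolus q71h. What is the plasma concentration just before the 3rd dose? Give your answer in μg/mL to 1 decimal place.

4.5 μg/mL

f = (1/2)^(τ/t½) = (1/2)^(71/38) ≈ 0.2739.
C₀ = D/Vd = 1493/116 ≈ 12.871 μg/mL.
Before the 3rd dose, 2 doses have been given. Superposition: Cmin = C₀·(f + f²).
≈ 12.871 × (0.2739 + 0.0750) ≈ 12.871 × 0.3489 ≈ 4.491 μg/mL.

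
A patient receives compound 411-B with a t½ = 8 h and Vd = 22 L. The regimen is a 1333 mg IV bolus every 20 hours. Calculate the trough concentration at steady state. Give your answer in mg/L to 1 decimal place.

τ/t½ = 20/8 ≈ 2.5, so fraction remaining f = (1/2)^(20/8) ≈ 0.1768.
Each bolus raises the concentration by D/Vd = 1333/22 ≈ 60.591 mg/L.
Steady-state trough Cmin,ss = C₀·f/(1−f) ≈ 60.591 × 0.1768/0.8232 ≈ 13.013 mg/L.

13.0 mg/L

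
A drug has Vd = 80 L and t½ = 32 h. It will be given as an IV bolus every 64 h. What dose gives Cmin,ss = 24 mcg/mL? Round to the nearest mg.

τ/t½ = 64/32 ≈ 2, so f = (1/2)^(64/32) ≈ 0.250000.
Cmin,ss = (D/Vd)·f/(1−f), so D = Cmin,ss·Vd·(1−f)/f.
D = 24 × 80 × (1−f)/f ≈ 24 × 80 × 3.00000 ≈ 5760.00 mg.

5760 mg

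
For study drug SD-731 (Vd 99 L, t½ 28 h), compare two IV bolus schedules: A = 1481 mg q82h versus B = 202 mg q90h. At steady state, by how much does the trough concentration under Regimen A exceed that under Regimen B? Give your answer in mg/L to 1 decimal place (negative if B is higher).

Regimen A: f = (1/2)^(82/28) ≈ 0.1313; Cmin,ss = (1481/99)·f/(1−f) ≈ 2.261 mg/L.
Regimen B: f = (1/2)^(90/28) ≈ 0.1077; Cmin,ss = (202/99)·f/(1−f) ≈ 0.246 mg/L.
Difference ≈ 2.261 − 0.246 ≈ 2.015 mg/L.

2.0 mg/L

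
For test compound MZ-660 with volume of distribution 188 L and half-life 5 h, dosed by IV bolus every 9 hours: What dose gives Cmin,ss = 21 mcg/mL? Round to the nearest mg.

9800 mg

τ/t½ = 9/5 ≈ 1.8, so f = (1/2)^(9/5) ≈ 0.287175.
Cmin,ss = (D/Vd)·f/(1−f), so D = Cmin,ss·Vd·(1−f)/f.
D = 21 × 188 × (1−f)/f ≈ 21 × 188 × 2.48220 ≈ 9799.73 mg.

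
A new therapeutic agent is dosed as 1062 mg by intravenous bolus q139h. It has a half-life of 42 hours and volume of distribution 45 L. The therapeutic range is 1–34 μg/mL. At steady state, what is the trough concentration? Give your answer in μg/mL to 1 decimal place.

τ/t½ = 139/42 ≈ 3.3095, so fraction remaining f = (1/2)^(139/42) ≈ 0.1009.
At steady state, accumulation factor R = 1/(1 − e^(−kτ)) ≈ 1.1122.
Single-dose peak C₀ = D/Vd = 1062/45 ≈ 23.600 μg/mL.
Cmax,ss = C₀/(1 − f) ≈ 23.600/0.8991 ≈ 26.248 μg/mL.
Steady-state trough Cmin,ss = Cmax,ss·f ≈ 26.248 × 0.1009 ≈ 2.648 μg/mL.
Trough 2.6 μg/mL vs MEC 1 μg/mL: adequate.

2.6 μg/mL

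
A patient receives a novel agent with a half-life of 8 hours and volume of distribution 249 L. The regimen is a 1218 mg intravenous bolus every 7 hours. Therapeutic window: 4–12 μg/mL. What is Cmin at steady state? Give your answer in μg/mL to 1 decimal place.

τ/t½ = 7/8 ≈ 0.875, so fraction remaining f = (1/2)^(7/8) ≈ 0.5453.
At steady state, accumulation factor R = 1/(1 − e^(−kτ)) ≈ 2.1993.
Each bolus raises the concentration by D/Vd = 1218/249 ≈ 4.892 μg/mL.
Steady-state peak Cmax,ss = C₀·R ≈ 4.892 × 2.1993 ≈ 10.759 μg/mL.
Steady-state trough Cmin,ss = Cmax,ss·f ≈ 10.759 × 0.5453 ≈ 5.867 μg/mL.
Trough 5.9 μg/mL vs MEC 4 μg/mL: adequate.

5.9 μg/mL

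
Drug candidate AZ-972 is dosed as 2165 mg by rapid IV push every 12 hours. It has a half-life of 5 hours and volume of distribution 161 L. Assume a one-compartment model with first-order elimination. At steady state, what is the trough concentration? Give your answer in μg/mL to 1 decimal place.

k = ln2/t½ = ln2/5 ≈ 0.138629 h⁻¹; fraction remaining f = e^(−kτ) = e^(−0.138629×12) ≈ 0.1895.
Each bolus raises the concentration by D/Vd = 2165/161 ≈ 13.447 μg/mL.
Steady-state trough Cmin,ss = C₀·f/(1−f) ≈ 13.447 × 0.1895/0.8105 ≈ 3.144 μg/mL.

3.1 μg/mL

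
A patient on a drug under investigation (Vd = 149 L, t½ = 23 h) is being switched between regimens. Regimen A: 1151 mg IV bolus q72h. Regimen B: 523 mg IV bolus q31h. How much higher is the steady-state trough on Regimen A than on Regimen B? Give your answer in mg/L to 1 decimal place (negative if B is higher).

Regimen A: f = (1/2)^(72/23) ≈ 0.1142; Cmin,ss = (1151/149)·f/(1−f) ≈ 0.996 mg/L.
Regimen B: f = (1/2)^(31/23) ≈ 0.3929; Cmin,ss = (523/149)·f/(1−f) ≈ 2.272 mg/L.
Difference ≈ 0.996 − 2.272 ≈ -1.276 mg/L.

-1.3 mg/L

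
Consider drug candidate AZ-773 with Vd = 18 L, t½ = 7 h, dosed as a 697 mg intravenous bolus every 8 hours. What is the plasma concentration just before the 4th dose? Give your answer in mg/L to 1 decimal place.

f = (1/2)^(τ/t½) = (1/2)^(8/7) ≈ 0.4529.
C₀ = D/Vd = 697/18 ≈ 38.722 mg/L.
Before the 4th dose, 3 doses have been given. Superposition: Cmin = C₀·(f + f² + … + f^3).
≈ 38.722 × (0.4529 + 0.2051 + 0.0929) ≈ 38.722 × 0.7509 ≈ 29.076 mg/L.

29.1 mg/L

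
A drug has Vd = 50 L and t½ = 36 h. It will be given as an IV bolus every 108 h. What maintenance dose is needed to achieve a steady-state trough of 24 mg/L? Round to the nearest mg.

τ/t½ = 108/36 ≈ 3, so f = (1/2)^(108/36) ≈ 0.125000.
Cmin,ss = (D/Vd)·f/(1−f), so D = Cmin,ss·Vd·(1−f)/f.
D = 24 × 50 × (1−f)/f ≈ 24 × 50 × 7.00000 ≈ 8400.00 mg.

8400 mg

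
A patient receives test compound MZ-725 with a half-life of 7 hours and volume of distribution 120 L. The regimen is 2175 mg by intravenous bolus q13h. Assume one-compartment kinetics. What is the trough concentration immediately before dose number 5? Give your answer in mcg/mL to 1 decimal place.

6.9 mcg/mL

f = (1/2)^(τ/t½) = (1/2)^(13/7) ≈ 0.2760.
C₀ = D/Vd = 2175/120 ≈ 18.125 mcg/mL.
Before the 5th dose, 4 doses have been given. Superposition: Cmin = C₀·(f + f² + … + f^4).
≈ 18.125 × (0.2760 + 0.0762 + 0.0210 + 0.0058) ≈ 18.125 × 0.3790 ≈ 6.869 mcg/mL.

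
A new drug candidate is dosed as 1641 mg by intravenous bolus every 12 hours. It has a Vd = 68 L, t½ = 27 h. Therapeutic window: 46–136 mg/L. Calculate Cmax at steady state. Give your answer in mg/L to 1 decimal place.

91.0 mg/L

k = ln2/t½ = ln2/27 ≈ 0.025672 h⁻¹; fraction remaining f = e^(−kτ) = e^(−0.025672×12) ≈ 0.7349.
At steady state, accumulation factor R = 1/(1 − e^(−kτ)) ≈ 3.7722.
Single-dose peak C₀ = D/Vd = 1641/68 ≈ 24.132 mg/L.
Steady-state peak Cmax,ss = C₀·R ≈ 24.132 × 3.7722 ≈ 91.031 mg/L.
Peak 91.0 mg/L vs MTC 136 mg/L: below toxic threshold.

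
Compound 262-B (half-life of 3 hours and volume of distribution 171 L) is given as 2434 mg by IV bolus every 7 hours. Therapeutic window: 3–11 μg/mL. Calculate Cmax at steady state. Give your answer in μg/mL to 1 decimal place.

τ/t½ = 7/3 ≈ 2.3333, so fraction remaining f = (1/2)^(7/3) ≈ 0.1984.
Accumulation ratio R = 1/(1 − f) ≈ 1/0.8016 ≈ 1.2475.
Single-dose peak C₀ = D/Vd = 2434/171 ≈ 14.234 μg/mL.
Steady-state peak Cmax,ss = C₀·R ≈ 14.234 × 1.2475 ≈ 17.757 μg/mL.
Peak 17.8 μg/mL vs MTC 11 μg/mL: exceeds toxic threshold.

17.8 μg/mL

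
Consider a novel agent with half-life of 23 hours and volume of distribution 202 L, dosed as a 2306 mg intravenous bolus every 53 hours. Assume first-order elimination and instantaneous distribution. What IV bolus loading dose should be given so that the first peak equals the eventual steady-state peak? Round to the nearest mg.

f = (1/2)^(53/23) ≈ 0.202452; accumulation ratio R = 1/(1−f) ≈ 1.25384.
Loading dose to hit Cmax,ss on first dose: D_load = D_maint·R ≈ 2306 × 1.25384 ≈ 2891.36 mg.

2891 mg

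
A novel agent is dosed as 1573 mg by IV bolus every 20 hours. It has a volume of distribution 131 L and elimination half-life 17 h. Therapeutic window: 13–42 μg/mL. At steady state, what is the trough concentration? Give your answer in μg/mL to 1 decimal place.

9.5 μg/mL

k = ln2/t½ = ln2/17 ≈ 0.040773 h⁻¹; fraction remaining f = e^(−kτ) = e^(−0.040773×20) ≈ 0.4424.
Each bolus raises the concentration by D/Vd = 1573/131 ≈ 12.008 μg/mL.
Steady-state trough Cmin,ss = C₀·f/(1−f) ≈ 12.008 × 0.4424/0.5576 ≈ 9.527 μg/mL.
Trough 9.5 μg/mL vs MEC 13 μg/mL: subtherapeutic.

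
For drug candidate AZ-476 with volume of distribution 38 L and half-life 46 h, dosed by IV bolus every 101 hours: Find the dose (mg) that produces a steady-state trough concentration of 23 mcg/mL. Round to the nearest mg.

τ/t½ = 101/46 ≈ 2.1957, so f = (1/2)^(101/46) ≈ 0.218295.
Cmin,ss = (D/Vd)·f/(1−f), so D = Cmin,ss·Vd·(1−f)/f.
D = 23 × 38 × (1−f)/f ≈ 23 × 38 × 3.58096 ≈ 3129.76 mg.

3130 mg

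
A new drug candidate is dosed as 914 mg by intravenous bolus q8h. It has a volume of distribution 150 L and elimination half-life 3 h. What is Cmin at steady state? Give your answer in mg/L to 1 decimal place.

k = ln2/t½ = ln2/3 ≈ 0.231049 h⁻¹; fraction remaining f = e^(−kτ) = e^(−0.231049×8) ≈ 0.1575.
Each bolus raises the concentration by D/Vd = 914/150 ≈ 6.093 mg/L.
Steady-state trough Cmin,ss = C₀·f/(1−f) ≈ 6.093 × 0.1575/0.8425 ≈ 1.139 mg/L.

1.1 mg/L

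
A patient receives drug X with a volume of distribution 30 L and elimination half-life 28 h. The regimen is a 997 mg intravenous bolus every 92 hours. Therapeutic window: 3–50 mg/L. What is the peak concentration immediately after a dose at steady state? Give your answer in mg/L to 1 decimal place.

Over one 92-h interval, 92/28 ≈ 3.2857 half-lives elapse, leaving f ≈ 0.1025 of each dose.
At steady state, accumulation factor R = 1/(1 − e^(−kτ)) ≈ 1.1142.
Each bolus raises the concentration by D/Vd = 997/30 ≈ 33.233 mg/L.
Cmax,ss = C₀/(1 − f) ≈ 33.233/0.8975 ≈ 37.028 mg/L.
Peak 37.0 mg/L vs MTC 50 mg/L: below toxic threshold.

37.0 mg/L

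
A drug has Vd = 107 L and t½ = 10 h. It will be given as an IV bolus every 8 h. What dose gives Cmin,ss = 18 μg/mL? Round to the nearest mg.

τ/t½ = 8/10 ≈ 0.8, so f = (1/2)^(8/10) ≈ 0.574349.
Cmin,ss = (D/Vd)·f/(1−f), so D = Cmin,ss·Vd·(1−f)/f.
D = 18 × 107 × (1−f)/f ≈ 18 × 107 × 0.74110 ≈ 1427.36 mg.

1427 mg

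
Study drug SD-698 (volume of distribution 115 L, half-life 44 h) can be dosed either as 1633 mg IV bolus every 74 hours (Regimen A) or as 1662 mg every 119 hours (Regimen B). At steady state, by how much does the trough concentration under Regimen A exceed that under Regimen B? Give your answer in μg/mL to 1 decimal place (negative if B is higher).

3.8 μg/mL

Regimen A: f = (1/2)^(74/44) ≈ 0.3117; Cmin,ss = (1633/115)·f/(1−f) ≈ 6.431 μg/mL.
Regimen B: f = (1/2)^(119/44) ≈ 0.1534; Cmin,ss = (1662/115)·f/(1−f) ≈ 2.619 μg/mL.
Difference ≈ 6.431 − 2.619 ≈ 3.812 μg/mL.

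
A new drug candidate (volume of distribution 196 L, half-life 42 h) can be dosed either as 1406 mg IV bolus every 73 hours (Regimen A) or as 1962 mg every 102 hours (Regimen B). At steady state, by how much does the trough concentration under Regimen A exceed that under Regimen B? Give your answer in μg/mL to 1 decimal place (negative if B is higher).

Regimen A: f = (1/2)^(73/42) ≈ 0.2998; Cmin,ss = (1406/196)·f/(1−f) ≈ 3.071 μg/mL.
Regimen B: f = (1/2)^(102/42) ≈ 0.1857; Cmin,ss = (1962/196)·f/(1−f) ≈ 2.283 μg/mL.
Difference ≈ 3.071 − 2.283 ≈ 0.788 μg/mL.

0.8 μg/mL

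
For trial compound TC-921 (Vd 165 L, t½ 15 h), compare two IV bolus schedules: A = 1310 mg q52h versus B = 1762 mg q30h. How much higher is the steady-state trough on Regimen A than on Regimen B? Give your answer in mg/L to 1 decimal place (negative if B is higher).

Regimen A: f = (1/2)^(52/15) ≈ 0.0905; Cmin,ss = (1310/165)·f/(1−f) ≈ 0.790 mg/L.
Regimen B: f = (1/2)^(30/15) ≈ 0.2500; Cmin,ss = (1762/165)·f/(1−f) ≈ 3.560 mg/L.
Difference ≈ 0.790 − 3.560 ≈ -2.770 mg/L.

-2.8 mg/L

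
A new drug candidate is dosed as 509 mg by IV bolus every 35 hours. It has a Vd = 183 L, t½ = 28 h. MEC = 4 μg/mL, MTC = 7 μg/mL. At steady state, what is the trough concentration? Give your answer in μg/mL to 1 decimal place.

2.0 μg/mL

Over one 35-h interval, 35/28 ≈ 1.25 half-lives elapse, leaving f ≈ 0.4204 of each dose.
At steady state, accumulation factor R = 1/(1 − e^(−kτ)) ≈ 1.7253.
Each bolus raises the concentration by D/Vd = 509/183 ≈ 2.781 μg/mL.
Cmax,ss = C₀/(1 − f) ≈ 2.781/0.5796 ≈ 4.798 μg/mL.
Steady-state trough Cmin,ss = Cmax,ss·f ≈ 4.798 × 0.4204 ≈ 2.017 μg/mL.
Trough 2.0 μg/mL vs MEC 4 μg/mL: subtherapeutic.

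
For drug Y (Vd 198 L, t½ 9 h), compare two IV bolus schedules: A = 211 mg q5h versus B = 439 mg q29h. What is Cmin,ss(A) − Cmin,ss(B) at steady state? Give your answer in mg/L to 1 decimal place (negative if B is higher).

2.0 mg/L

Regimen A: f = (1/2)^(5/9) ≈ 0.6804; Cmin,ss = (211/198)·f/(1−f) ≈ 2.269 mg/L.
Regimen B: f = (1/2)^(29/9) ≈ 0.1072; Cmin,ss = (439/198)·f/(1−f) ≈ 0.266 mg/L.
Difference ≈ 2.269 − 0.266 ≈ 2.003 mg/L.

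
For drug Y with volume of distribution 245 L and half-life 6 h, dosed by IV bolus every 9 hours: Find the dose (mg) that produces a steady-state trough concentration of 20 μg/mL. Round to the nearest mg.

τ/t½ = 9/6 ≈ 1.5, so f = (1/2)^(9/6) ≈ 0.353553.
Cmin,ss = (D/Vd)·f/(1−f), so D = Cmin,ss·Vd·(1−f)/f.
D = 20 × 245 × (1−f)/f ≈ 20 × 245 × 1.82843 ≈ 8959.31 mg.

8959 mg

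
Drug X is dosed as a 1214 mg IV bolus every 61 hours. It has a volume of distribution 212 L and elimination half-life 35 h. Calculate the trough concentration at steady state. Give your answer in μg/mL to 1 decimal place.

2.4 μg/mL

Over one 61-h interval, 61/35 ≈ 1.7429 half-lives elapse, leaving f ≈ 0.2988 of each dose.
At steady state, accumulation factor R = 1/(1 − e^(−kτ)) ≈ 1.4261.
Each bolus raises the concentration by D/Vd = 1214/212 ≈ 5.726 μg/mL.
Steady-state peak Cmax,ss = C₀·R ≈ 5.726 × 1.4261 ≈ 8.166 μg/mL.
Steady-state trough Cmin,ss = Cmax,ss·f ≈ 8.166 × 0.2988 ≈ 2.440 μg/mL.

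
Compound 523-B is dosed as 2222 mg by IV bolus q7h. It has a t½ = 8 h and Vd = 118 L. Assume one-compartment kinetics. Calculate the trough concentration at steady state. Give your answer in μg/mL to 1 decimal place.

22.6 μg/mL

Over one 7-h interval, 7/8 ≈ 0.875 half-lives elapse, leaving f ≈ 0.5453 of each dose.
Accumulation ratio R = 1/(1 − f) ≈ 1/0.4547 ≈ 2.1993.
Single-dose peak C₀ = D/Vd = 2222/118 ≈ 18.831 μg/mL.
Steady-state peak Cmax,ss = C₀·R ≈ 18.831 × 2.1993 ≈ 41.415 μg/mL.
Steady-state trough Cmin,ss = Cmax,ss·f ≈ 41.415 × 0.5453 ≈ 22.584 μg/mL.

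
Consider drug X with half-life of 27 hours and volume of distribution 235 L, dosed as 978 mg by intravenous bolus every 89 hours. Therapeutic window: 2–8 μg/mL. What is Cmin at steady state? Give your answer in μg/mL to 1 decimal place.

Over one 89-h interval, 89/27 ≈ 3.2963 half-lives elapse, leaving f ≈ 0.1018 of each dose.
At steady state, accumulation factor R = 1/(1 − e^(−kτ)) ≈ 1.1133.
Each bolus raises the concentration by D/Vd = 978/235 ≈ 4.162 μg/mL.
Steady-state peak Cmax,ss = C₀·R ≈ 4.162 × 1.1133 ≈ 4.634 μg/mL.
One interval later, Cmin,ss = Cmax,ss·e^(−kτ) ≈ 4.634 × 0.1018 ≈ 0.472 μg/mL.
Trough 0.5 μg/mL vs MEC 2 μg/mL: subtherapeutic.

0.5 μg/mL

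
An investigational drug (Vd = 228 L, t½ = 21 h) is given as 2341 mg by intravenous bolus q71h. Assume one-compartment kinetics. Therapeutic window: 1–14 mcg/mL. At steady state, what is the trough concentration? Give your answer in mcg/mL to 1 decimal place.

1.1 mcg/mL

τ/t½ = 71/21 ≈ 3.381, so fraction remaining f = (1/2)^(71/21) ≈ 0.0960.
At steady state, accumulation factor R = 1/(1 − e^(−kτ)) ≈ 1.1062.
Single-dose peak C₀ = D/Vd = 2341/228 ≈ 10.268 mcg/mL.
Steady-state peak Cmax,ss = C₀·R ≈ 10.268 × 1.1062 ≈ 11.358 mcg/mL.
Steady-state trough Cmin,ss = Cmax,ss·f ≈ 11.358 × 0.0960 ≈ 1.090 mcg/mL.
Trough 1.1 mcg/mL vs MEC 1 mcg/mL: adequate.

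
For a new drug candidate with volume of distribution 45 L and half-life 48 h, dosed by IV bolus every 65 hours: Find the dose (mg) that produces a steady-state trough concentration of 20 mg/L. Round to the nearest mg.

τ/t½ = 65/48 ≈ 1.3542, so f = (1/2)^(65/48) ≈ 0.391161.
Cmin,ss = (D/Vd)·f/(1−f), so D = Cmin,ss·Vd·(1−f)/f.
D = 20 × 45 × (1−f)/f ≈ 20 × 45 × 1.55649 ≈ 1400.84 mg.

1401 mg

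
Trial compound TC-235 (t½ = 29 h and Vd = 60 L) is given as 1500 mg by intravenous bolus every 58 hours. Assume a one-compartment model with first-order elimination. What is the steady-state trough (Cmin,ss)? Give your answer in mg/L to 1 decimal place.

τ = 58 h = 2 half-lives, so f = (1/2)^2 = 0.25.
Accumulation ratio R = 1/(1 − f) = 1/0.75 = 4/3.
Single-dose peak C₀ = D/Vd = 1500/60 = 25 mg/L.
Steady-state peak Cmax,ss = C₀·R = 25 × 4/3 ≈ 33.333 mg/L.
Steady-state trough Cmin,ss = Cmax,ss·f ≈ 33.333 × 0.25 ≈ 8.333 mg/L.

8.3 mg/L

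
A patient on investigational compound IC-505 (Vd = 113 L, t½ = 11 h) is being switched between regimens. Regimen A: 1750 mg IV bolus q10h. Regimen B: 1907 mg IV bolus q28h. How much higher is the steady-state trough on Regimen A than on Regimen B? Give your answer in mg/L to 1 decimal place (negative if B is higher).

Regimen A: f = (1/2)^(10/11) ≈ 0.5325; Cmin,ss = (1750/113)·f/(1−f) ≈ 17.640 mg/L.
Regimen B: f = (1/2)^(28/11) ≈ 0.1713; Cmin,ss = (1907/113)·f/(1−f) ≈ 3.488 mg/L.
Difference ≈ 17.640 − 3.488 ≈ 14.152 mg/L.

14.2 mg/L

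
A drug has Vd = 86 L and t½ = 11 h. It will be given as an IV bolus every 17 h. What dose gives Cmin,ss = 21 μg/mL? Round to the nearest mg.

τ/t½ = 17/11 ≈ 1.5455, so f = (1/2)^(17/11) ≈ 0.342588.
Cmin,ss = (D/Vd)·f/(1−f), so D = Cmin,ss·Vd·(1−f)/f.
D = 21 × 86 × (1−f)/f ≈ 21 × 86 × 1.91896 ≈ 3465.64 mg.

3466 mg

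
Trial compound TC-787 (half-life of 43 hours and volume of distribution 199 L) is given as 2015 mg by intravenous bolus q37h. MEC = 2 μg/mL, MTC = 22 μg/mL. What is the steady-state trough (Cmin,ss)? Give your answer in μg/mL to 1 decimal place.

12.4 μg/mL

k = ln2/t½ = ln2/43 ≈ 0.016120 h⁻¹; fraction remaining f = e^(−kτ) = e^(−0.016120×37) ≈ 0.5508.
Accumulation ratio R = 1/(1 − f) ≈ 1/0.4492 ≈ 2.2262.
Each bolus raises the concentration by D/Vd = 2015/199 ≈ 10.126 μg/mL.
Steady-state peak Cmax,ss = C₀·R ≈ 10.126 × 2.2262 ≈ 22.543 μg/mL.
Steady-state trough Cmin,ss = Cmax,ss·f ≈ 22.543 × 0.5508 ≈ 12.417 μg/mL.
Trough 12.4 μg/mL vs MEC 2 μg/mL: adequate.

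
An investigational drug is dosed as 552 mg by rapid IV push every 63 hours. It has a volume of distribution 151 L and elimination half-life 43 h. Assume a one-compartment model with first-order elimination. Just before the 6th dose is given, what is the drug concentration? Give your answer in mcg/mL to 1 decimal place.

2.1 mcg/mL

f = (1/2)^(τ/t½) = (1/2)^(63/43) ≈ 0.3622.
C₀ = D/Vd = 552/151 ≈ 3.656 mcg/mL.
Before the 6th dose, 5 doses have been given. Superposition: Cmin = C₀·(f + f² + … + f^5).
≈ 3.656 × (0.3622 + 0.1312 + 0.0475 + 0.0172 + 0.0062) ≈ 3.656 × 0.5643 ≈ 2.063 mcg/mL.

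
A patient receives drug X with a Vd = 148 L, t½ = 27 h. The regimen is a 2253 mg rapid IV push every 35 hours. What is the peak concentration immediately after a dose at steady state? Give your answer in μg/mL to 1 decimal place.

25.7 μg/mL

Over one 35-h interval, 35/27 ≈ 1.2963 half-lives elapse, leaving f ≈ 0.4072 of each dose.
Accumulation ratio R = 1/(1 − f) ≈ 1/0.5928 ≈ 1.6869.
Each bolus raises the concentration by D/Vd = 2253/148 ≈ 15.223 μg/mL.
Steady-state peak Cmax,ss = C₀·R ≈ 15.223 × 1.6869 ≈ 25.680 μg/mL.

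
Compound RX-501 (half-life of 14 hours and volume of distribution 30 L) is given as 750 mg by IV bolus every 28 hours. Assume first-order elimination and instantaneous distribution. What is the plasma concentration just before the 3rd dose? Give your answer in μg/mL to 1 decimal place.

f = (1/2)^(τ/t½) = (1/2)^(28/14) ≈ 0.2500.
C₀ = D/Vd = 750/30 ≈ 25.000 μg/mL.
Before the 3rd dose, 2 doses have been given. Superposition: Cmin = C₀·(f + f²).
≈ 25.000 × (0.2500 + 0.0625) ≈ 25.000 × 0.3125 ≈ 7.812 μg/mL.

7.8 μg/mL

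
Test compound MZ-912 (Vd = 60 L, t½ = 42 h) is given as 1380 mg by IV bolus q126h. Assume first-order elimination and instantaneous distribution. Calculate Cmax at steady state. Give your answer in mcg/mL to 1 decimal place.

26.3 mcg/mL

τ = 126 h = 3 half-lives, so f = (1/2)^3 = 0.125.
At steady state, R = 1/(1 − 0.125) = 8/7.
Single-dose peak C₀ = D/Vd = 1380/60 = 23 mcg/mL.
Steady-state peak Cmax,ss = C₀·R = 23 × 8/7 ≈ 26.286 mcg/mL.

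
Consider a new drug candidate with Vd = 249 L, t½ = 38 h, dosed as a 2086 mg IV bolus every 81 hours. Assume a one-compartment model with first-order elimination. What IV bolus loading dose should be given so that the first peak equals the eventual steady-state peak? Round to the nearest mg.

2703 mg

f = (1/2)^(81/38) ≈ 0.228208; accumulation ratio R = 1/(1−f) ≈ 1.29569.
Loading dose to hit Cmax,ss on first dose: D_load = D_maint·R ≈ 2086 × 1.29569 ≈ 2702.81 mg.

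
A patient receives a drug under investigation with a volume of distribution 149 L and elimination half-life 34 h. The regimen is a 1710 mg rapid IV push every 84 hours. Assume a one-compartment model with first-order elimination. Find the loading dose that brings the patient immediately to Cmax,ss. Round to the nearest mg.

2086 mg

f = (1/2)^(84/34) ≈ 0.180418; accumulation ratio R = 1/(1−f) ≈ 1.22013.
Loading dose to hit Cmax,ss on first dose: D_load = D_maint·R ≈ 1710 × 1.22013 ≈ 2086.42 mg.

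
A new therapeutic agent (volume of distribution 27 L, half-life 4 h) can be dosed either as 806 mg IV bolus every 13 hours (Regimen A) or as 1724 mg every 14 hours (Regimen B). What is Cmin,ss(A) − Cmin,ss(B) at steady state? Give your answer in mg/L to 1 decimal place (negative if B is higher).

-2.7 mg/L

Regimen A: f = (1/2)^(13/4) ≈ 0.1051; Cmin,ss = (806/27)·f/(1−f) ≈ 3.506 mg/L.
Regimen B: f = (1/2)^(14/4) ≈ 0.0884; Cmin,ss = (1724/27)·f/(1−f) ≈ 6.192 mg/L.
Difference ≈ 3.506 − 6.192 ≈ -2.686 mg/L.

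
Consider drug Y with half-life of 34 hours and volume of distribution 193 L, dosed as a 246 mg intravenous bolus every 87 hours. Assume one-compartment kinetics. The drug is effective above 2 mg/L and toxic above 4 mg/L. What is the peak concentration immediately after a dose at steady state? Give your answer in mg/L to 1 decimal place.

1.5 mg/L

k = ln2/t½ = ln2/34 ≈ 0.020387 h⁻¹; fraction remaining f = e^(−kτ) = e^(−0.020387×87) ≈ 0.1697.
At steady state, accumulation factor R = 1/(1 − e^(−kτ)) ≈ 1.2044.
Single-dose peak C₀ = D/Vd = 246/193 ≈ 1.275 mg/L.
Steady-state peak Cmax,ss = C₀·R ≈ 1.275 × 1.2044 ≈ 1.536 mg/L.
Peak 1.5 mg/L vs MTC 4 mg/L: below toxic threshold.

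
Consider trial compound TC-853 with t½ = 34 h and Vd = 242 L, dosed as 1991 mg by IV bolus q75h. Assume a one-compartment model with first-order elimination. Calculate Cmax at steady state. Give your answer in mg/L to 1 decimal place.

Over one 75-h interval, 75/34 ≈ 2.2059 half-lives elapse, leaving f ≈ 0.2168 of each dose.
Accumulation ratio R = 1/(1 − f) ≈ 1/0.7832 ≈ 1.2768.
Single-dose peak C₀ = D/Vd = 1991/242 ≈ 8.227 mg/L.
Cmax,ss = C₀/(1 − f) ≈ 8.227/0.7832 ≈ 10.504 mg/L.

10.5 mg/L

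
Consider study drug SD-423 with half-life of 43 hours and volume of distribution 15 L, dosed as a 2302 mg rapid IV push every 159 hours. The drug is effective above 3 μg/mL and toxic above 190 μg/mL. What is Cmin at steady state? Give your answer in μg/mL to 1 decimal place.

Over one 159-h interval, 159/43 ≈ 3.6977 half-lives elapse, leaving f ≈ 0.0771 of each dose.
Single-dose peak C₀ = D/Vd = 2302/15 ≈ 153.467 μg/mL.
Steady-state trough Cmin,ss = C₀·f/(1−f) ≈ 153.467 × 0.0771/0.9229 ≈ 12.821 μg/mL.
Trough 12.8 μg/mL vs MEC 3 μg/mL: adequate.

12.8 μg/mL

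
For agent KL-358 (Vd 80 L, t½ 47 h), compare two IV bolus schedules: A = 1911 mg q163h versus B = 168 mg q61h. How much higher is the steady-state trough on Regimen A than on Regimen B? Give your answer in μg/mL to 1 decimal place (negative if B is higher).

Regimen A: f = (1/2)^(163/47) ≈ 0.0904; Cmin,ss = (1911/80)·f/(1−f) ≈ 2.374 μg/mL.
Regimen B: f = (1/2)^(61/47) ≈ 0.4067; Cmin,ss = (168/80)·f/(1−f) ≈ 1.440 μg/mL.
Difference ≈ 2.374 − 1.440 ≈ 0.934 μg/mL.

0.9 μg/mL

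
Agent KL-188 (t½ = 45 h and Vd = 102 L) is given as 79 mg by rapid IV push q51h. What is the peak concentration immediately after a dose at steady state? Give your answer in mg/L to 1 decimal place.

1.4 mg/L

k = ln2/t½ = ln2/45 ≈ 0.015403 h⁻¹; fraction remaining f = e^(−kτ) = e^(−0.015403×51) ≈ 0.4559.
Accumulation ratio R = 1/(1 − f) ≈ 1/0.5441 ≈ 1.8379.
Single-dose peak C₀ = D/Vd = 79/102 ≈ 0.775 mg/L.
Cmax,ss = C₀/(1 − f) ≈ 0.775/0.5441 ≈ 1.424 mg/L.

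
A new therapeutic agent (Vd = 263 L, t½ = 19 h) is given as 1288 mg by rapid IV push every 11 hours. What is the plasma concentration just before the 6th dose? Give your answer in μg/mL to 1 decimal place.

f = (1/2)^(τ/t½) = (1/2)^(11/19) ≈ 0.6695.
C₀ = D/Vd = 1288/263 ≈ 4.897 μg/mL.
Before the 6th dose, 5 doses have been given. Superposition: Cmin = C₀·(f + f² + … + f^5).
≈ 4.897 × (0.6695 + 0.4482 + 0.3001 + 0.2009 + 0.1345) ≈ 4.897 × 1.7532 ≈ 8.585 μg/mL.

8.6 μg/mL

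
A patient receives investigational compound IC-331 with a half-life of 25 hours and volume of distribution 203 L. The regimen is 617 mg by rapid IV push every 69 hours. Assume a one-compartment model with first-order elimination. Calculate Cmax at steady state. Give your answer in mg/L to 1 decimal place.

3.6 mg/L

Over one 69-h interval, 69/25 ≈ 2.76 half-lives elapse, leaving f ≈ 0.1476 of each dose.
Accumulation ratio R = 1/(1 − f) ≈ 1/0.8524 ≈ 1.1732.
Single-dose peak C₀ = D/Vd = 617/203 ≈ 3.039 mg/L.
Steady-state peak Cmax,ss = C₀·R ≈ 3.039 × 1.1732 ≈ 3.565 mg/L.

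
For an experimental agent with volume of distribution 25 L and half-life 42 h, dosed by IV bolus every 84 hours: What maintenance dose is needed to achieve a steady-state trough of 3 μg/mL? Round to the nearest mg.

225 mg

τ/t½ = 84/42 ≈ 2, so f = (1/2)^(84/42) ≈ 0.250000.
Cmin,ss = (D/Vd)·f/(1−f), so D = Cmin,ss·Vd·(1−f)/f.
D = 3 × 25 × (1−f)/f ≈ 3 × 25 × 3.00000 ≈ 225.00 mg.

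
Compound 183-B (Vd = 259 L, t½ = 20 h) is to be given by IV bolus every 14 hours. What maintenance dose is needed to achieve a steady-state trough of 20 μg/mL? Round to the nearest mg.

3235 mg

τ/t½ = 14/20 ≈ 0.7, so f = (1/2)^(14/20) ≈ 0.615572.
Cmin,ss = (D/Vd)·f/(1−f), so D = Cmin,ss·Vd·(1−f)/f.
D = 20 × 259 × (1−f)/f ≈ 20 × 259 × 0.62451 ≈ 3234.96 mg.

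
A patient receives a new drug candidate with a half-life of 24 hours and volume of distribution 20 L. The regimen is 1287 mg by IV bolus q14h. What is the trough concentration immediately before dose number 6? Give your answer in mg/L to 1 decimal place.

f = (1/2)^(τ/t½) = (1/2)^(14/24) ≈ 0.6674.
C₀ = D/Vd = 1287/20 ≈ 64.350 mg/L.
Before the 6th dose, 5 doses have been given. Superposition: Cmin = C₀·(f + f² + … + f^5).
≈ 64.350 × (0.6674 + 0.4454 + 0.2973 + 0.1984 + 0.1324) ≈ 64.350 × 1.7409 ≈ 112.027 mg/L.

112.0 mg/L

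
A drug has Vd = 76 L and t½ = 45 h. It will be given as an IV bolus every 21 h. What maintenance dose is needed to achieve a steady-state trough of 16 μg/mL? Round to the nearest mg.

464 mg

τ/t½ = 21/45 ≈ 0.46667, so f = (1/2)^(21/45) ≈ 0.723635.
Cmin,ss = (D/Vd)·f/(1−f), so D = Cmin,ss·Vd·(1−f)/f.
D = 16 × 76 × (1−f)/f ≈ 16 × 76 × 0.38191 ≈ 464.40 mg.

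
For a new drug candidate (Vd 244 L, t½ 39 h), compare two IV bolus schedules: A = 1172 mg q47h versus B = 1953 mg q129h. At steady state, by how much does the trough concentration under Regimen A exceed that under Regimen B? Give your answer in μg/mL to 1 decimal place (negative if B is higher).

Regimen A: f = (1/2)^(47/39) ≈ 0.4337; Cmin,ss = (1172/244)·f/(1−f) ≈ 3.679 μg/mL.
Regimen B: f = (1/2)^(129/39) ≈ 0.1010; Cmin,ss = (1953/244)·f/(1−f) ≈ 0.899 μg/mL.
Difference ≈ 3.679 − 0.899 ≈ 2.780 μg/mL.

2.8 μg/mL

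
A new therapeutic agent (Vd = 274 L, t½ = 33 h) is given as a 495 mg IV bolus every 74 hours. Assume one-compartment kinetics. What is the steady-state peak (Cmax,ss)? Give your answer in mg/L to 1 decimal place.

2.3 mg/L

Over one 74-h interval, 74/33 ≈ 2.2424 half-lives elapse, leaving f ≈ 0.2113 of each dose.
Accumulation ratio R = 1/(1 − f) ≈ 1/0.7887 ≈ 1.2679.
Single-dose peak C₀ = D/Vd = 495/274 ≈ 1.807 mg/L.
Cmax,ss = C₀/(1 − f) ≈ 1.807/0.7887 ≈ 2.291 mg/L.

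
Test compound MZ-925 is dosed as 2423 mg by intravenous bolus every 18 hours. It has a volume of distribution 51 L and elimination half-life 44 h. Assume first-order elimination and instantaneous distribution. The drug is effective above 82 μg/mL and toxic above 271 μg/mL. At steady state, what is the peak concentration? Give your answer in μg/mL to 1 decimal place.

192.4 μg/mL

τ/t½ = 18/44 ≈ 0.40909, so fraction remaining f = (1/2)^(18/44) ≈ 0.7531.
Accumulation ratio R = 1/(1 − f) ≈ 1/0.2469 ≈ 4.0502.
Single-dose peak C₀ = D/Vd = 2423/51 ≈ 47.510 μg/mL.
Steady-state peak Cmax,ss = C₀·R ≈ 47.510 × 4.0502 ≈ 192.425 μg/mL.
Peak 192.4 μg/mL vs MTC 271 μg/mL: below toxic threshold.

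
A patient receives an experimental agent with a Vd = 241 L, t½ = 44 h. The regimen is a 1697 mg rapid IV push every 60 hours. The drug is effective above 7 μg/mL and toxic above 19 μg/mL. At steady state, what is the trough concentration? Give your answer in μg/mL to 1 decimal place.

k = ln2/t½ = ln2/44 ≈ 0.015753 h⁻¹; fraction remaining f = e^(−kτ) = e^(−0.015753×60) ≈ 0.3886.
Each bolus raises the concentration by D/Vd = 1697/241 ≈ 7.041 μg/mL.
Steady-state trough Cmin,ss = C₀·f/(1−f) ≈ 7.041 × 0.3886/0.6114 ≈ 4.475 μg/mL.
Trough 4.5 μg/mL vs MEC 7 μg/mL: subtherapeutic.

4.5 μg/mL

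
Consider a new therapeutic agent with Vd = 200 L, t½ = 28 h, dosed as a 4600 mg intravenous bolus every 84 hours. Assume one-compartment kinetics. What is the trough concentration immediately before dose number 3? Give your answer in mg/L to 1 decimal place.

3.2 mg/L

f = (1/2)^(τ/t½) = (1/2)^(84/28) ≈ 0.1250.
C₀ = D/Vd = 4600/200 ≈ 23.000 mg/L.
Before the 3rd dose, 2 doses have been given. Superposition: Cmin = C₀·(f + f²).
≈ 23.000 × (0.1250 + 0.0156) ≈ 23.000 × 0.1406 ≈ 3.234 mg/L.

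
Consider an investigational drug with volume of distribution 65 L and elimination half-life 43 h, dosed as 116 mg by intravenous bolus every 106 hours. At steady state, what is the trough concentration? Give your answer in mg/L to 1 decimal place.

Over one 106-h interval, 106/43 ≈ 2.4651 half-lives elapse, leaving f ≈ 0.1811 of each dose.
At steady state, accumulation factor R = 1/(1 − e^(−kτ)) ≈ 1.2212.
Single-dose peak C₀ = D/Vd = 116/65 ≈ 1.785 mg/L.
Cmax,ss = C₀/(1 − f) ≈ 1.785/0.8189 ≈ 2.180 mg/L.
One interval later, Cmin,ss = Cmax,ss·e^(−kτ) ≈ 2.180 × 0.1811 ≈ 0.395 mg/L.

0.4 mg/L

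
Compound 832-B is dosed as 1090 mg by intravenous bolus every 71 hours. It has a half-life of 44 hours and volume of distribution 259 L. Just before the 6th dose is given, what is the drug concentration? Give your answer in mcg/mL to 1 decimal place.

2.0 mcg/mL

f = (1/2)^(τ/t½) = (1/2)^(71/44) ≈ 0.3268.
C₀ = D/Vd = 1090/259 ≈ 4.208 mcg/mL.
Before the 6th dose, 5 doses have been given. Superposition: Cmin = C₀·(f + f² + … + f^5).
≈ 4.208 × (0.3268 + 0.1068 + 0.0349 + 0.0114 + 0.0037) ≈ 4.208 × 0.4836 ≈ 2.035 mcg/mL.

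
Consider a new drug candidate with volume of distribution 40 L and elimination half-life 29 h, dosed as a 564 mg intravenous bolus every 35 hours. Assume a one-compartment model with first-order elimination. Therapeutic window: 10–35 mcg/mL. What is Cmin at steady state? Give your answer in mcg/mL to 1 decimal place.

Over one 35-h interval, 35/29 ≈ 1.2069 half-lives elapse, leaving f ≈ 0.4332 of each dose.
At steady state, accumulation factor R = 1/(1 − e^(−kτ)) ≈ 1.7643.
Single-dose peak C₀ = D/Vd = 564/40 ≈ 14.100 mcg/mL.
Cmax,ss = C₀/(1 − f) ≈ 14.100/0.5668 ≈ 24.876 mcg/mL.
One interval later, Cmin,ss = Cmax,ss·e^(−kτ) ≈ 24.876 × 0.4332 ≈ 10.776 mcg/mL.
Trough 10.8 mcg/mL vs MEC 10 mcg/mL: adequate.

10.8 mcg/mL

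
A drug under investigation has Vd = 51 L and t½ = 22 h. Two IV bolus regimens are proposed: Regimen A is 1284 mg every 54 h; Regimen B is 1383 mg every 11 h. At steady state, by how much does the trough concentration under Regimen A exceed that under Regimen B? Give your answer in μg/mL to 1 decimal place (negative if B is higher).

-59.8 μg/mL

Regimen A: f = (1/2)^(54/22) ≈ 0.1824; Cmin,ss = (1284/51)·f/(1−f) ≈ 5.617 μg/mL.
Regimen B: f = (1/2)^(11/22) ≈ 0.7071; Cmin,ss = (1383/51)·f/(1−f) ≈ 65.466 μg/mL.
Difference ≈ 5.617 − 65.466 ≈ -59.849 μg/mL.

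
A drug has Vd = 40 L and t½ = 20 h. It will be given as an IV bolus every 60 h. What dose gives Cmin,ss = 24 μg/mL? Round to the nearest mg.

6720 mg

τ/t½ = 60/20 ≈ 3, so f = (1/2)^(60/20) ≈ 0.125000.
Cmin,ss = (D/Vd)·f/(1−f), so D = Cmin,ss·Vd·(1−f)/f.
D = 24 × 40 × (1−f)/f ≈ 24 × 40 × 7.00000 ≈ 6720.00 mg.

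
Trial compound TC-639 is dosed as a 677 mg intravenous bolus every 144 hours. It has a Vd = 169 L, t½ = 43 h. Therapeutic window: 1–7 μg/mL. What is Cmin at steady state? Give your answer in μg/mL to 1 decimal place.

0.4 μg/mL

τ/t½ = 144/43 ≈ 3.3488, so fraction remaining f = (1/2)^(144/43) ≈ 0.0982.
Accumulation ratio R = 1/(1 − f) ≈ 1/0.9018 ≈ 1.1089.
Single-dose peak C₀ = D/Vd = 677/169 ≈ 4.006 μg/mL.
Cmax,ss = C₀/(1 − f) ≈ 4.006/0.9018 ≈ 4.442 μg/mL.
Steady-state trough Cmin,ss = Cmax,ss·f ≈ 4.442 × 0.0982 ≈ 0.436 μg/mL.
Trough 0.4 μg/mL vs MEC 1 μg/mL: subtherapeutic.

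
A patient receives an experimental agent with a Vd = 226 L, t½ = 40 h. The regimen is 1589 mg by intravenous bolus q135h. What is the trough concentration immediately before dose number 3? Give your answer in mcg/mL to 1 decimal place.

f = (1/2)^(τ/t½) = (1/2)^(135/40) ≈ 0.0964.
C₀ = D/Vd = 1589/226 ≈ 7.031 mcg/mL.
Before the 3rd dose, 2 doses have been given. Superposition: Cmin = C₀·(f + f²).
≈ 7.031 × (0.0964 + 0.0093) ≈ 7.031 × 0.1057 ≈ 0.743 mcg/mL.

0.7 mcg/mL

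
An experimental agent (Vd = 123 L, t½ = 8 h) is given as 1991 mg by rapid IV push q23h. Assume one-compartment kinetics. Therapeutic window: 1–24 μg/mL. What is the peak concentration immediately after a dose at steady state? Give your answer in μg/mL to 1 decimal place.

Over one 23-h interval, 23/8 ≈ 2.875 half-lives elapse, leaving f ≈ 0.1363 of each dose.
At steady state, accumulation factor R = 1/(1 − e^(−kτ)) ≈ 1.1578.
Each bolus raises the concentration by D/Vd = 1991/123 ≈ 16.187 μg/mL.
Steady-state peak Cmax,ss = C₀·R ≈ 16.187 × 1.1578 ≈ 18.741 μg/mL.
Peak 18.7 μg/mL vs MTC 24 μg/mL: below toxic threshold.

18.7 μg/mL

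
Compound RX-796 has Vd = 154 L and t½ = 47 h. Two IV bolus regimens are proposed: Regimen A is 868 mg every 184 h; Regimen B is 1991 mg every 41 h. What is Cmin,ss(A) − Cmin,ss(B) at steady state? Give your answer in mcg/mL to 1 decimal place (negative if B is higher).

-15.2 mcg/mL

Regimen A: f = (1/2)^(184/47) ≈ 0.0663; Cmin,ss = (868/154)·f/(1−f) ≈ 0.400 mcg/mL.
Regimen B: f = (1/2)^(41/47) ≈ 0.5463; Cmin,ss = (1991/154)·f/(1−f) ≈ 15.567 mcg/mL.
Difference ≈ 0.400 − 15.567 ≈ -15.167 mcg/mL.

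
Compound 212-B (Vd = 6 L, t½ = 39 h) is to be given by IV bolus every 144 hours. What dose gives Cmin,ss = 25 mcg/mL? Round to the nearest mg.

1789 mg

τ/t½ = 144/39 ≈ 3.6923, so f = (1/2)^(144/39) ≈ 0.077358.
Cmin,ss = (D/Vd)·f/(1−f), so D = Cmin,ss·Vd·(1−f)/f.
D = 25 × 6 × (1−f)/f ≈ 25 × 6 × 11.92691 ≈ 1789.04 mg.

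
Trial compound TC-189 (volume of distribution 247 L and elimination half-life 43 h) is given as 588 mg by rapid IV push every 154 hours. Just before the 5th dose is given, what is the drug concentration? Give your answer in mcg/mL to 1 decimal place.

0.2 mcg/mL

f = (1/2)^(τ/t½) = (1/2)^(154/43) ≈ 0.0835.
C₀ = D/Vd = 588/247 ≈ 2.381 mcg/mL.
Before the 5th dose, 4 doses have been given. Superposition: Cmin = C₀·(f + f² + … + f^4).
≈ 2.381 × (0.0835 + 0.0070 + 0.0006 + 0.0000) ≈ 2.381 × 0.0911 ≈ 0.217 mcg/mL.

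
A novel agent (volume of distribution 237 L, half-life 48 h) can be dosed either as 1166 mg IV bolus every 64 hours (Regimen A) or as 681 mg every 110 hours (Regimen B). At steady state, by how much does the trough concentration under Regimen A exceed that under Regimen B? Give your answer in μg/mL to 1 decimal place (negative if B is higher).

Regimen A: f = (1/2)^(64/48) ≈ 0.3969; Cmin,ss = (1166/237)·f/(1−f) ≈ 3.238 μg/mL.
Regimen B: f = (1/2)^(110/48) ≈ 0.2042; Cmin,ss = (681/237)·f/(1−f) ≈ 0.737 μg/mL.
Difference ≈ 3.238 − 0.737 ≈ 2.501 μg/mL.

2.5 μg/mL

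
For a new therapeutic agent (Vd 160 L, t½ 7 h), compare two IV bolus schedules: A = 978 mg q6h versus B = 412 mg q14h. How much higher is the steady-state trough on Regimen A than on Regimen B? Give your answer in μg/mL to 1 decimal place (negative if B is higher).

6.7 μg/mL

Regimen A: f = (1/2)^(6/7) ≈ 0.5520; Cmin,ss = (978/160)·f/(1−f) ≈ 7.531 μg/mL.
Regimen B: f = (1/2)^(14/7) ≈ 0.2500; Cmin,ss = (412/160)·f/(1−f) ≈ 0.858 μg/mL.
Difference ≈ 7.531 − 0.858 ≈ 6.673 μg/mL.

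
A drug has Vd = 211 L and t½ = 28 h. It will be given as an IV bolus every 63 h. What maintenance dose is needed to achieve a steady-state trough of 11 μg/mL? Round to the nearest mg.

τ/t½ = 63/28 ≈ 2.25, so f = (1/2)^(63/28) ≈ 0.210224.
Cmin,ss = (D/Vd)·f/(1−f), so D = Cmin,ss·Vd·(1−f)/f.
D = 11 × 211 × (1−f)/f ≈ 11 × 211 × 3.75683 ≈ 8719.60 mg.

8720 mg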